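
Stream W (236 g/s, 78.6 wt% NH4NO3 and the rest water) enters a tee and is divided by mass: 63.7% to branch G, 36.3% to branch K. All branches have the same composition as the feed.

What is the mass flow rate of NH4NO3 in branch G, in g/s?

118.2 g/s

Branch G total = 0.637×236 = 150.33 g/s.
NH4NO3 in G = 0.786×150.33 = 118.16 g/s.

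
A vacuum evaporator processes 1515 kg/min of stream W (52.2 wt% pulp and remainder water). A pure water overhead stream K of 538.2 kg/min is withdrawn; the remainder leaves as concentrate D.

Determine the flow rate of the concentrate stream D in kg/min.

976.8 kg/min

Concentrate = 1515 − 538.2 = 976.8 kg/min.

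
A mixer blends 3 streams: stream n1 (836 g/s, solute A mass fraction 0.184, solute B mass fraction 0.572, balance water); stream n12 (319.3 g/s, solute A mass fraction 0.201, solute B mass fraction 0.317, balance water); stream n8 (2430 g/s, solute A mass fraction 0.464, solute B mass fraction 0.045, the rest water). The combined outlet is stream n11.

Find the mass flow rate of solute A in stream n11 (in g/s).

solute A out = solute A in = 836×0.184 + 319.3×0.201 + 2430×0.464 = 1345.5 g/s.

1346 g/s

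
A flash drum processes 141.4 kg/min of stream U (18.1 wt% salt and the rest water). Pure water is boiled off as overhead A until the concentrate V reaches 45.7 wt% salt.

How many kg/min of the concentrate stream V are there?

56 kg/min

salt is conserved: 141.4×0.181 = 25.593 kg/min all reports to the concentrate.
Concentrate = 25.593/(target fraction) = 56.003 kg/min.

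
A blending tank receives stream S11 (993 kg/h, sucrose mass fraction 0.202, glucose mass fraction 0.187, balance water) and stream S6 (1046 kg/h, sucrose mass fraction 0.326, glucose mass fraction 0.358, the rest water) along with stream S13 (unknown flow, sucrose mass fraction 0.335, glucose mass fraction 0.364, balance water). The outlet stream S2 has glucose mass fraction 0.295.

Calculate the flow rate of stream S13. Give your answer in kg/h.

599.2 kg/h

Let S13 be the unknown flow. Total out = 2039 + S13.
glucose balance: 560.16 + 0.364·S13 = 0.295·(2039 + S13)
(0.364 − 0.295)·S13 = 0.295×2039 − 560.16 = 41.346
S13 = 41.346 / 0.069 = 599.22 kg/h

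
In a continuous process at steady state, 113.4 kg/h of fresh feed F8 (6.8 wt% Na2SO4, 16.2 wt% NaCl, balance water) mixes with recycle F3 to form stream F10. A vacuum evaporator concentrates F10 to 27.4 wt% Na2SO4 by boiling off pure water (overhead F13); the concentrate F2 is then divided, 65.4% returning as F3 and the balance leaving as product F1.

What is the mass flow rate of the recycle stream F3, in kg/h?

53.2 kg/h

Overall Na2SO4 balance (none leaves overhead): Na2SO4 in fresh feed = Na2SO4 in product, i.e. 113.4×0.068 = (1−0.654)·F2·0.274.
F2 = 7.7112/(0.274×0.346) = 81.338 kg/h.
Recycle F3 = 0.654×81.338 = 53.195 kg/h.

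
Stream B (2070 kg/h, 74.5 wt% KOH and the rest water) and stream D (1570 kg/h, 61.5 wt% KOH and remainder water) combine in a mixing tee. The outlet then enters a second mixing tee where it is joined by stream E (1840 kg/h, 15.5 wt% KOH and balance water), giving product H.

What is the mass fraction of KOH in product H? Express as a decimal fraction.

0.5097

Overall, product flow = 5480 kg/h.
KOH in = 2070×0.745 + 1570×0.615 + 1840×0.155 = 2792.9 kg/h.
KOH fraction in H = 0.5097.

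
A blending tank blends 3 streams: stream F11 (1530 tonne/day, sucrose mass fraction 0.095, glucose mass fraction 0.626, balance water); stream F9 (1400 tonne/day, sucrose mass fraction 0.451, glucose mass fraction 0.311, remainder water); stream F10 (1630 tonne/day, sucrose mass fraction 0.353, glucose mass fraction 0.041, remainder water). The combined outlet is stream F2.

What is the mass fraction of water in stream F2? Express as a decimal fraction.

0.383

Total flow out = 1530 + 1400 + 1630 = 4560 tonne/day.
water in = 1530×0.279 + 1400×0.238 + 1630×0.606 = 1747.8 tonne/day.
water mass fraction in F2 = 1747.8/4560 = 0.383.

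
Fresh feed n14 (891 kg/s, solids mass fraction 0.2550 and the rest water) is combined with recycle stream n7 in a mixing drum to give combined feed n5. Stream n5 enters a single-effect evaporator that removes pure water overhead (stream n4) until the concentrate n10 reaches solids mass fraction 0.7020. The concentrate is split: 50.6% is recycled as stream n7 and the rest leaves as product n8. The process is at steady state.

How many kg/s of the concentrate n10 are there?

655.2 kg/s

Overall solids balance (none leaves overhead): solids in fresh feed = solids in product, i.e. 891×0.255 = (1−0.506)·n10·0.702.
n10 = 227.21/(0.702×0.494) = 655.17 kg/s.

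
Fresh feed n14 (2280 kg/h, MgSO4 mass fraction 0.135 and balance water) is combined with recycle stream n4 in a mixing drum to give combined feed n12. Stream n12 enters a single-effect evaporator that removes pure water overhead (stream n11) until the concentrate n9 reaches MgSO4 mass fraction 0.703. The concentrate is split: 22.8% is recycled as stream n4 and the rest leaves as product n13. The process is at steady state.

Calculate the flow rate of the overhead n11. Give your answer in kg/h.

1842 kg/h

Overall MgSO4 balance (none leaves overhead): MgSO4 in fresh feed = MgSO4 in product, i.e. 2280×0.135 = (1−0.228)·n9·0.703.
n9 = 307.8/(0.703×0.772) = 567.15 kg/h.
Recycle n4 = 0.228×567.15 = 129.31 kg/h.
Combined feed n12 = 2280 + 129.31 = 2409.3 kg/h.
Overhead n11 = n12 − n9 = 2409.3 − 567.15 = 1842.2 kg/h.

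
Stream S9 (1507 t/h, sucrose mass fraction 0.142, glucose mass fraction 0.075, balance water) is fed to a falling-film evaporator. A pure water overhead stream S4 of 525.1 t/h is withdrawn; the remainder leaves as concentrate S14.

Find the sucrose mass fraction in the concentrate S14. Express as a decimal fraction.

sucrose is not removed: 1507×0.142 = 213.99 t/h of sucrose enters S14.
Concentrate = 1507 − 525.1 = 981.9 t/h.
Mass fraction = 213.99/981.9 = 0.218.

0.218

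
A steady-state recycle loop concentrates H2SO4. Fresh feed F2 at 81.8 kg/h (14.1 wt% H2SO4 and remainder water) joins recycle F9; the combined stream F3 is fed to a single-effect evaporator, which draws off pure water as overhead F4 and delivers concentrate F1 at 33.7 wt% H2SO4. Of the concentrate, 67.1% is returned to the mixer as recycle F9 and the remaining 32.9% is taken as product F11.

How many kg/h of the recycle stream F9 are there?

Overall H2SO4 balance (none leaves overhead): H2SO4 in fresh feed = H2SO4 in product, i.e. 81.8×0.141 = (1−0.671)·F1·0.337.
F1 = 11.534/(0.337×0.329) = 104.03 kg/h.
Recycle F9 = 0.671×104.03 = 69.802 kg/h.

69.8 kg/h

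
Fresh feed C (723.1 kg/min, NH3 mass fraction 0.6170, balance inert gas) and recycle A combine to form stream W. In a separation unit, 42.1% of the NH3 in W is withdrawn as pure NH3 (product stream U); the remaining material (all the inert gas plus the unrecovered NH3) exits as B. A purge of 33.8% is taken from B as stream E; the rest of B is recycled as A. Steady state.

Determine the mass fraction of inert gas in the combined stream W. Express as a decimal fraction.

inert gas enters only via C and leaves only via the purge: 723.1×0.383 = 0.338×(inert gas in B), and the separation unit passes all inert gas, so inert gas in W = inert gas in B = 819.37 kg/min.
NH3 in W: m_A = 723.1×0.617 + (1−0.338)·(1−0.421)·m_A, so m_A = 446.15/0.6167 = 723.45 kg/min.
W = 723.45 + 819.37 = 1542.8 kg/min.
inert gas fraction in W = 819.37/1542.8 = 0.5311.

0.5311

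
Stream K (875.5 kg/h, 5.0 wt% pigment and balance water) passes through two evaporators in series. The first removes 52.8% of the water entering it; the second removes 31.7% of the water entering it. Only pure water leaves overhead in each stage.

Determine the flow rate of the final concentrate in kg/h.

water in feed = 875.5×0.950 = 831.72 kg/h.
After stage 1: water left = (1−0.528)×831.72 = 392.57; stream total = 436.35 kg/h.
After stage 2: water left = (1−0.317)×392.57 = 268.13; final concentrate = 311.9 kg/h.

311.9 kg/h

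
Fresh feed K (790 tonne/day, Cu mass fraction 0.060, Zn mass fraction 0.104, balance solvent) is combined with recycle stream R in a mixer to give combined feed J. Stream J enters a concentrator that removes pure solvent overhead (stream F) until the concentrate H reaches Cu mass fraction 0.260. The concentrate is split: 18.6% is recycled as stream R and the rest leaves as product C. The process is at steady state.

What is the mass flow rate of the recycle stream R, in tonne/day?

41.66 tonne/day

Overall Cu balance (none leaves overhead): Cu in fresh feed = Cu in product, i.e. 790×0.060 = (1−0.186)·H·0.260.
H = 47.4/(0.260×0.814) = 223.97 tonne/day.
Recycle R = 0.186×223.97 = 41.658 tonne/day.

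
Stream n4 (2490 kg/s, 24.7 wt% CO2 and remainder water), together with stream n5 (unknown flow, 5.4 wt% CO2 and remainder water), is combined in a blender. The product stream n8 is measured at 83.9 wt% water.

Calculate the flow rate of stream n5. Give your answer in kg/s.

2001 kg/s

Let n5 be the unknown flow. Total out = 2490 + n5.
water balance: 1875 + 0.946·n5 = 0.839·(2490 + n5)
(0.946 − 0.839)·n5 = 0.839×2490 − 1875 = 214.14
n5 = 214.14 / 0.107 = 2001.3 kg/s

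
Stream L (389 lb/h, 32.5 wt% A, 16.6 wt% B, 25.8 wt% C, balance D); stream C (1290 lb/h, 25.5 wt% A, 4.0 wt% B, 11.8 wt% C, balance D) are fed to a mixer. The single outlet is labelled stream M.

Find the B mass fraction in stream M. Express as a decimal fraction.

Total flow out = 389 + 1290 = 1679 lb/h.
B in = 389×0.166 + 1290×0.040 = 116.17 lb/h.
B mass fraction in M = 116.17/1679 = 0.069.

0.069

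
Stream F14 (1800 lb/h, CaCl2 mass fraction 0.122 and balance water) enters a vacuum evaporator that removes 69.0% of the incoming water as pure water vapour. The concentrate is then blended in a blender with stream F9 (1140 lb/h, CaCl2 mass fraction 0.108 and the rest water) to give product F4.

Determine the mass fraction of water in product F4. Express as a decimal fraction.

0.815

Vapour removed = 0.690×0.878×1800 = 1090.5 lb/h; concentrate = 709.52 lb/h.
water reaching the mixer = 489.92 (from concentrate) + 1140×0.892 = 1506.8 lb/h.
Product flow = 709.52 + 1140 = 1849.5 lb/h; water fraction = 0.815.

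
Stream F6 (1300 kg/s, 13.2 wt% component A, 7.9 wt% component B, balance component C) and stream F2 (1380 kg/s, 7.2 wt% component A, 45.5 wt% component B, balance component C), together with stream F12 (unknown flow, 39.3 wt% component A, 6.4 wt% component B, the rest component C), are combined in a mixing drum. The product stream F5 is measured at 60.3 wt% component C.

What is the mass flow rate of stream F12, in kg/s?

1040 kg/s

Let F12 be the unknown flow. Total out = 2680 + F12.
component C balance: 1678.4 + 0.543·F12 = 0.603·(2680 + F12)
(0.543 − 0.603)·F12 = 0.603×2680 − 1678.4 = -62.4
F12 = -62.4 / -0.060 = 1040 kg/s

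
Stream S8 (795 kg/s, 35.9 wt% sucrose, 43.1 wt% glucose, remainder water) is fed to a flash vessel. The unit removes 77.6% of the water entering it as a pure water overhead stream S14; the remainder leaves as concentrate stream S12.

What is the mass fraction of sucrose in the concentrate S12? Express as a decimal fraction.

sucrose is not removed: 795×0.359 = 285.4 kg/s of sucrose enters S12.
water entering = 795×0.210 = 166.95 kg/s; overhead removed = 0.776×166.95 = 129.55 kg/s.
Concentrate = 795 − 129.55 = 665.45 kg/s.
Mass fraction = 285.4/665.45 = 0.429.

0.429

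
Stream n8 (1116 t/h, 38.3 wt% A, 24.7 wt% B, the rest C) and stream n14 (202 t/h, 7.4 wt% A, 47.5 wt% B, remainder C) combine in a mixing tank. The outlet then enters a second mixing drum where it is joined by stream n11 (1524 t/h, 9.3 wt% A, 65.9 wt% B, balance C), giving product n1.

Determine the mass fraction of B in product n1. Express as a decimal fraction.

0.484

Overall, product flow = 2842 t/h.
B in = 1116×0.247 + 202×0.475 + 1524×0.659 = 1375.9 t/h.
B fraction in n1 = 0.484.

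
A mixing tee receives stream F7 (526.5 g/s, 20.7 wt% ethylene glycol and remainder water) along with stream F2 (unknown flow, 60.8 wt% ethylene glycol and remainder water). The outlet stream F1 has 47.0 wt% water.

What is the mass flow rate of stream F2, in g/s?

Let F2 be the unknown flow. Total out = 526.5 + F2.
water balance: 417.51 + 0.392·F2 = 0.470·(526.5 + F2)
(0.392 − 0.470)·F2 = 0.470×526.5 − 417.51 = -170.06
F2 = -170.06 / -0.078 = 2180.3 g/s

2180 g/s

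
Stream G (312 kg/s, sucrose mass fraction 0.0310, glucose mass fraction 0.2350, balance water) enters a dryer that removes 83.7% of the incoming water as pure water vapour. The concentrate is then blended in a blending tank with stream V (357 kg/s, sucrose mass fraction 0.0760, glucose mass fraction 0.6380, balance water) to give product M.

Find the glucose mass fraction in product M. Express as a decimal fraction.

0.6308

Vapour removed = 0.837×0.734×312 = 191.68 kg/s; concentrate = 120.32 kg/s.
glucose reaching the mixer = 73.32 (from concentrate) + 357×0.638 = 301.09 kg/s.
Product flow = 120.32 + 357 = 477.32 kg/s; glucose fraction = 0.6308.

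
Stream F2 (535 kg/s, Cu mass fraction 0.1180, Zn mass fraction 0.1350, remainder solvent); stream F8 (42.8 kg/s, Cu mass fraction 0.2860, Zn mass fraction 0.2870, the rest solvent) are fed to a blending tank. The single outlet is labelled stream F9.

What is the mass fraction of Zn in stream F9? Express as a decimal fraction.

Total flow out = 535 + 42.8 = 577.8 kg/s.
Zn in = 535×0.135 + 42.8×0.287 = 84.509 kg/s.
Zn mass fraction in F9 = 84.509/577.8 = 0.1463.

0.1463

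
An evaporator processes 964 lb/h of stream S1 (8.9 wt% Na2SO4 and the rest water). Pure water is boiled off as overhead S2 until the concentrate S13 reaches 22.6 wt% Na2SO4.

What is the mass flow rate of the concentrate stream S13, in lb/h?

379.6 lb/h

Na2SO4 is conserved: 964×0.089 = 85.796 lb/h all reports to the concentrate.
Concentrate = 85.796/(target fraction) = 379.63 lb/h.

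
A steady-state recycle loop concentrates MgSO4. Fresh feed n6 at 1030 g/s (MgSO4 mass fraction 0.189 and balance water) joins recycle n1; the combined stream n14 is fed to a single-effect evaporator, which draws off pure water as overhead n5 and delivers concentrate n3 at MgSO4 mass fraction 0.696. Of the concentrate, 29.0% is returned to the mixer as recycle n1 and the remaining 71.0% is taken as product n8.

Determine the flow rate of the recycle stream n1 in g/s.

Overall MgSO4 balance (none leaves overhead): MgSO4 in fresh feed = MgSO4 in product, i.e. 1030×0.189 = (1−0.290)·n3·0.696.
n3 = 194.67/(0.696×0.710) = 393.94 g/s.
Recycle n1 = 0.290×393.94 = 114.24 g/s.

114.2 g/s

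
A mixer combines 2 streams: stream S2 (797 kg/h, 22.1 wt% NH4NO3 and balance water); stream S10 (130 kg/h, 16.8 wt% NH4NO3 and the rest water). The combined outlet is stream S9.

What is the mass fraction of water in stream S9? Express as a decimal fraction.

Total flow out = 797 + 130 = 927 kg/h.
water in = 797×0.779 + 130×0.832 = 729.02 kg/h.
water mass fraction in S9 = 729.02/927 = 0.7864.

0.7864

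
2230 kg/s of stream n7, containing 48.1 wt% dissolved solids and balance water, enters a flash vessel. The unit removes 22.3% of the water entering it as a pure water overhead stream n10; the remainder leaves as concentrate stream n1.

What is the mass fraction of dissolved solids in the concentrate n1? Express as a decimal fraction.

dissolved solids is not removed: 2230×0.481 = 1072.6 kg/s of dissolved solids enters n1.
water entering = 2230×0.519 = 1157.4 kg/s; overhead removed = 0.223×1157.4 = 258.09 kg/s.
Concentrate = 2230 − 258.09 = 1971.9 kg/s.
Mass fraction = 1072.6/1971.9 = 0.544.

0.544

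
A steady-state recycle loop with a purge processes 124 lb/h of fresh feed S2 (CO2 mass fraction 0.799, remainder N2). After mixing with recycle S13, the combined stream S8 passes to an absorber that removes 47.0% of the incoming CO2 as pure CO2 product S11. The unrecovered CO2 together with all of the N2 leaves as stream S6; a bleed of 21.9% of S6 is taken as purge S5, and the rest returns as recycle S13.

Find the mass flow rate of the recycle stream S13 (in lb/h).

N2 enters only via S2 and leaves only via the purge: 124×0.201 = 0.219×(N2 in S6), and the absorber passes all N2, so N2 in S8 = N2 in S6 = 113.81 lb/h.
CO2 in S8: m_A = 124×0.799 + (1−0.219)·(1−0.470)·m_A, so m_A = 99.076/0.5861 = 169.05 lb/h.
S6 = (1−0.470)×169.05 + 113.81 = 203.41 lb/h.
Recycle S13 = (1−0.219)×203.41 = 158.86 lb/h.

158.9 lb/h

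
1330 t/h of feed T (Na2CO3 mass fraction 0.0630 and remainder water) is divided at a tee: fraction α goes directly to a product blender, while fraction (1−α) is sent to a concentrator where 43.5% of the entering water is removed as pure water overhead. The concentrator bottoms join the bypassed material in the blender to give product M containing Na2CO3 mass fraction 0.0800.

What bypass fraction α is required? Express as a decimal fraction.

0.479

All 1330×0.063 = 83.79 t/h of Na2CO3 reaches M, so M = 83.79/0.080 = 1047.4 t/h and vapour = 282.62 t/h.
The evaporator receives (1−α)·1330 of feed at 0.937 water and removes 0.435 of that water:
0.435×0.937×(1−α)×1330 = 282.62
(1−α) = 282.62/542.1 = 0.5214;  α = 0.4786.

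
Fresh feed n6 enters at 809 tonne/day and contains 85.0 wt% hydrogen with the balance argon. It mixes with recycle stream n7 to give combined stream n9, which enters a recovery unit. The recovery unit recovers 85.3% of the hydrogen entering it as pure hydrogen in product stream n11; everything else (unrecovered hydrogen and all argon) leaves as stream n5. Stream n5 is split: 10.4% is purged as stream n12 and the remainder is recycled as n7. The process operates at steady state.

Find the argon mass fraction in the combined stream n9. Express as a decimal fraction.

argon enters only via n6 and leaves only via the purge: 809×0.150 = 0.104×(argon in n5), and the recovery unit passes all argon, so argon in n9 = argon in n5 = 1166.8 tonne/day.
hydrogen in n9: m_A = 809×0.850 + (1−0.104)·(1−0.853)·m_A, so m_A = 687.65/0.8683 = 791.96 tonne/day.
n9 = 791.96 + 1166.8 = 1958.8 tonne/day.
argon fraction in n9 = 1166.8/1958.8 = 0.5957.

0.5957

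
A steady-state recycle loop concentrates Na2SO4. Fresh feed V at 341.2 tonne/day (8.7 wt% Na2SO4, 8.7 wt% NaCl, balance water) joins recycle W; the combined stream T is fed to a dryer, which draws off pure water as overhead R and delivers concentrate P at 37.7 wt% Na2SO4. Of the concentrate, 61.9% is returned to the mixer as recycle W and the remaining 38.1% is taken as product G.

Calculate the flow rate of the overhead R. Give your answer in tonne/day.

262.5 tonne/day

Overall Na2SO4 balance (none leaves overhead): Na2SO4 in fresh feed = Na2SO4 in product, i.e. 341.2×0.087 = (1−0.619)·P·0.377.
P = 29.684/(0.377×0.381) = 206.66 tonne/day.
Recycle W = 0.619×206.66 = 127.92 tonne/day.
Combined feed T = 341.2 + 127.92 = 469.12 tonne/day.
Overhead R = T − P = 469.12 − 206.66 = 262.46 tonne/day.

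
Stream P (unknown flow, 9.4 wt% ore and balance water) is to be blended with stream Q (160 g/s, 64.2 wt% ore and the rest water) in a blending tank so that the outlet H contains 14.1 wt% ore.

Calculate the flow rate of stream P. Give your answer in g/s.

1706 g/s

Let P be the unknown flow. Total out = 160 + P.
ore balance: 102.72 + 0.094·P = 0.141·(160 + P)
(0.094 − 0.141)·P = 0.141×160 − 102.72 = -80.16
P = -80.16 / -0.047 = 1705.5 g/s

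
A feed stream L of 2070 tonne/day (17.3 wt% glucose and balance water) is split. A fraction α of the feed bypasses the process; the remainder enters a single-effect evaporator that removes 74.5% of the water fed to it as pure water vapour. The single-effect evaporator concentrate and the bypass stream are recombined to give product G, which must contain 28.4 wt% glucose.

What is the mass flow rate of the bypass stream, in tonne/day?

756.9 tonne/day

All 2070×0.173 = 358.11 tonne/day of glucose reaches G, so G = 358.11/0.284 = 1261 tonne/day and vapour = 809.05 tonne/day.
The evaporator receives (1−α)·2070 of feed at 0.827 water and removes 0.745 of that water:
0.745×0.827×(1−α)×2070 = 809.05
(1−α) = 809.05/1275.4 = 0.6344;  α = 0.3656.
Bypass flow = 0.3656×2070 = 756.85 tonne/day.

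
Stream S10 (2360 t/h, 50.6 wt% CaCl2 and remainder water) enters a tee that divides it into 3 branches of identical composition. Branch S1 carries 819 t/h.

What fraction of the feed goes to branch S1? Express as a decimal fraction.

Fraction to S1 = 819/2360 = 0.3470.

0.347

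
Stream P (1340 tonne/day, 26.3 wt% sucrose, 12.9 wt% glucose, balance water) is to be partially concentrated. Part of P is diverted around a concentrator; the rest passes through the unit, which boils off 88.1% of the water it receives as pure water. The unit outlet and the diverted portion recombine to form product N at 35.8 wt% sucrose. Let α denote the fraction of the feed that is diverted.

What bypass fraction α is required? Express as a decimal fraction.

All 1340×0.263 = 352.42 tonne/day of sucrose reaches N, so N = 352.42/0.358 = 984.41 tonne/day and vapour = 355.59 tonne/day.
The evaporator receives (1−α)·1340 of feed at 0.608 water and removes 0.881 of that water:
0.881×0.608×(1−α)×1340 = 355.59
(1−α) = 355.59/717.77 = 0.4954;  α = 0.5046.

0.505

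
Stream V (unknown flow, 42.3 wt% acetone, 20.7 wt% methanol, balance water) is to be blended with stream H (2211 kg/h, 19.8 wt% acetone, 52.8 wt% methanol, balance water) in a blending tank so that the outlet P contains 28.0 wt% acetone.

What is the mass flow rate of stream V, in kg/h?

1268 kg/h

Let V be the unknown flow. Total out = 2211 + V.
acetone balance: 437.78 + 0.423·V = 0.280·(2211 + V)
(0.423 − 0.280)·V = 0.280×2211 − 437.78 = 181.3
V = 181.3 / 0.143 = 1267.8 kg/h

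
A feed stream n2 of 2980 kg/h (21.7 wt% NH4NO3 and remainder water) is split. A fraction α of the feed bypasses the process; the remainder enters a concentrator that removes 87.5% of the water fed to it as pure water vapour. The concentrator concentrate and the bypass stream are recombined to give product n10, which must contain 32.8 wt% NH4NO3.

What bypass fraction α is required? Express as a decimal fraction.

0.506

All 2980×0.217 = 646.66 kg/h of NH4NO3 reaches n10, so n10 = 646.66/0.328 = 1971.5 kg/h and vapour = 1008.5 kg/h.
The evaporator receives (1−α)·2980 of feed at 0.783 water and removes 0.875 of that water:
0.875×0.783×(1−α)×2980 = 1008.5
(1−α) = 1008.5/2041.7 = 0.4939;  α = 0.5061.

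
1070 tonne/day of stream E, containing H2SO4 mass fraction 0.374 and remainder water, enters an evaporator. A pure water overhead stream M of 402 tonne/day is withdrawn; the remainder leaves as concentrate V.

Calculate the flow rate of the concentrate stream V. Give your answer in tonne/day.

668 tonne/day

Concentrate = 1070 − 402 = 668 tonne/day.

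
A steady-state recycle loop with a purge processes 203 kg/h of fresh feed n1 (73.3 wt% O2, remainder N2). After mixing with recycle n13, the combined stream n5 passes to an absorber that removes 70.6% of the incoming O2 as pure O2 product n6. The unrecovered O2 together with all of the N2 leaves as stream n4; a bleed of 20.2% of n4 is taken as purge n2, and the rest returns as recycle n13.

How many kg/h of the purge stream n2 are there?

N2 enters only via n1 and leaves only via the purge: 203×0.267 = 0.202×(N2 in n4), and the absorber passes all N2, so N2 in n5 = N2 in n4 = 268.32 kg/h.
O2 in n5: m_A = 203×0.733 + (1−0.202)·(1−0.706)·m_A, so m_A = 148.8/0.7654 = 194.41 kg/h.
n4 = (1−0.706)×194.41 + 268.32 = 325.48 kg/h.
Purge n2 = 0.202×325.48 = 65.747 kg/h.

65.75 kg/h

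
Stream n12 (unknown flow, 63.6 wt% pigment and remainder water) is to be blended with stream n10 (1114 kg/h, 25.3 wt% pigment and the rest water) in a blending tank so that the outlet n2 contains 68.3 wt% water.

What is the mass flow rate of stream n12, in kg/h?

Let n12 be the unknown flow. Total out = 1114 + n12.
water balance: 832.16 + 0.364·n12 = 0.683·(1114 + n12)
(0.364 − 0.683)·n12 = 0.683×1114 − 832.16 = -71.296
n12 = -71.296 / -0.319 = 223.5 kg/h

223.5 kg/h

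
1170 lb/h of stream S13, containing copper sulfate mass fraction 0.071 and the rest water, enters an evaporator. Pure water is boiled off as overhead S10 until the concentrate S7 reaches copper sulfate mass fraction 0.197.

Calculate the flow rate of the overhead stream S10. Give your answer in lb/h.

copper sulfate is conserved: 1170×0.071 = 83.07 lb/h all reports to the concentrate.
Concentrate = 83.07/(target fraction) = 421.68 lb/h.
Overhead = 1170 − 421.68 = 748.32 lb/h.

748.3 lb/h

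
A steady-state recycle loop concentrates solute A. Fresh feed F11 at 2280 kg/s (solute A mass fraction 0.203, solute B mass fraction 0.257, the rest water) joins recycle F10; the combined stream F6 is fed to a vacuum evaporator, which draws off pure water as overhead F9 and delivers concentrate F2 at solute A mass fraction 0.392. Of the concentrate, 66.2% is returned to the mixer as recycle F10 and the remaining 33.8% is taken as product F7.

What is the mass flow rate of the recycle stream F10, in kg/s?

2313 kg/s

Overall solute A balance (none leaves overhead): solute A in fresh feed = solute A in product, i.e. 2280×0.203 = (1−0.662)·F2·0.392.
F2 = 462.84/(0.392×0.338) = 3493.2 kg/s.
Recycle F10 = 0.662×3493.2 = 2312.5 kg/s.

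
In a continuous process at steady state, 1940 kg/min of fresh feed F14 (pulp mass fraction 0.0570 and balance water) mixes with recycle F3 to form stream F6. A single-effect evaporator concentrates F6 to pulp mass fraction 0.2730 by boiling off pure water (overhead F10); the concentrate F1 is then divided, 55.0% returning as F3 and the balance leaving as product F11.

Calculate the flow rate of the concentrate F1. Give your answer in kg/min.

900.1 kg/min

Overall pulp balance (none leaves overhead): pulp in fresh feed = pulp in product, i.e. 1940×0.057 = (1−0.550)·F1·0.273.
F1 = 110.58/(0.273×0.450) = 900.12 kg/min.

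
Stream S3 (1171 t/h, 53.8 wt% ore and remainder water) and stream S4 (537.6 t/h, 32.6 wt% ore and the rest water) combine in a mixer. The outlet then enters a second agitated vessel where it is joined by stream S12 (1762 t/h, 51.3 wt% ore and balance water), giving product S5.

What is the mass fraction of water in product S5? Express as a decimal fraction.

Overall, product flow = 3470.6 t/h.
water in = 1171×0.462 + 537.6×0.674 + 1762×0.487 = 1761.4 t/h.
water fraction in S5 = 0.508.

0.508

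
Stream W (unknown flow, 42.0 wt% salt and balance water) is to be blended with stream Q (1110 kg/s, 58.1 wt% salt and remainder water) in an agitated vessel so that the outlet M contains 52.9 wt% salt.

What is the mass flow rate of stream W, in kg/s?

529.5 kg/s

Let W be the unknown flow. Total out = 1110 + W.
salt balance: 644.91 + 0.420·W = 0.529·(1110 + W)
(0.420 − 0.529)·W = 0.529×1110 − 644.91 = -57.72
W = -57.72 / -0.109 = 529.54 kg/s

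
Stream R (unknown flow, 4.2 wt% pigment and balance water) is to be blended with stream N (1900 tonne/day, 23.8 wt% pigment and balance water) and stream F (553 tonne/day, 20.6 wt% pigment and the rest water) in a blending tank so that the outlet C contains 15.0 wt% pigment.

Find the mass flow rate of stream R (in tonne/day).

1835 tonne/day

Let R be the unknown flow. Total out = 2453 + R.
pigment balance: 566.12 + 0.042·R = 0.150·(2453 + R)
(0.042 − 0.150)·R = 0.150×2453 − 566.12 = -198.17
R = -198.17 / -0.108 = 1834.9 tonne/day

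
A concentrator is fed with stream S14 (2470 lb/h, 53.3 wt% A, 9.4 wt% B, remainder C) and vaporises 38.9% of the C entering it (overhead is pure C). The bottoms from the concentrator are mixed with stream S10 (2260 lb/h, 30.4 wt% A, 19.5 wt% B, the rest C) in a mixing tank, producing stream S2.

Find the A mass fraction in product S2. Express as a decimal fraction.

0.458

Vapour removed = 0.389×0.373×2470 = 358.39 lb/h; concentrate = 2111.6 lb/h.
A reaching the mixer = 1316.5 (from concentrate) + 2260×0.304 = 2003.5 lb/h.
Product flow = 2111.6 + 2260 = 4371.6 lb/h; A fraction = 0.458.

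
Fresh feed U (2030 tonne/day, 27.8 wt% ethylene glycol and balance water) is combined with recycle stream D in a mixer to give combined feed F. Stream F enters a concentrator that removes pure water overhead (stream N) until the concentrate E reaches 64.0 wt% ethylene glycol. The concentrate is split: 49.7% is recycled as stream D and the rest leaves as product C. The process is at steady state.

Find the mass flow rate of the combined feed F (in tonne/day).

2901 tonne/day

Overall ethylene glycol balance (none leaves overhead): ethylene glycol in fresh feed = ethylene glycol in product, i.e. 2030×0.278 = (1−0.497)·E·0.640.
E = 564.34/(0.640×0.503) = 1753 tonne/day.
Recycle D = 0.497×1753 = 871.26 tonne/day.
Combined feed F = 2030 + 871.26 = 2901.3 tonne/day.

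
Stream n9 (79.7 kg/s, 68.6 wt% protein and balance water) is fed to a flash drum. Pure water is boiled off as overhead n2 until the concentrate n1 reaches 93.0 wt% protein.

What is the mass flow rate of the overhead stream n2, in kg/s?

20.91 kg/s

protein is conserved: 79.7×0.686 = 54.674 kg/s all reports to the concentrate.
Concentrate = 54.674/(target fraction) = 58.789 kg/s.
Overhead = 79.7 − 58.789 = 20.911 kg/s.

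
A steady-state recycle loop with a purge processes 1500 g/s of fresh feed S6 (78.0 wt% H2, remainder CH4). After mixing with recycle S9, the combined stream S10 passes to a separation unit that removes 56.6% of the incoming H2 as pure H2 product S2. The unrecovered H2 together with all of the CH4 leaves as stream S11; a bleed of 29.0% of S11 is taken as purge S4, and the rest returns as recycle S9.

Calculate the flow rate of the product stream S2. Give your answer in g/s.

H2 in S10: m_A = 1500×0.780 + (1−0.290)·(1−0.566)·m_A, so m_A = 1170/0.6919 = 1691.1 g/s.
Product S2 = 0.566×1691.1 = 957.16 g/s.

957.2 g/s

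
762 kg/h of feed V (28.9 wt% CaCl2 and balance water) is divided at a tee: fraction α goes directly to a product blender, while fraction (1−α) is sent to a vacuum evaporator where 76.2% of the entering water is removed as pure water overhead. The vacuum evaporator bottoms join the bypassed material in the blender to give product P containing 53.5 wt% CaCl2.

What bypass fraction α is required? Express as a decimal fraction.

0.151

All 762×0.289 = 220.22 kg/h of CaCl2 reaches P, so P = 220.22/0.535 = 411.62 kg/h and vapour = 350.38 kg/h.
The evaporator receives (1−α)·762 of feed at 0.711 water and removes 0.762 of that water:
0.762×0.711×(1−α)×762 = 350.38
(1−α) = 350.38/412.84 = 0.8487;  α = 0.1513.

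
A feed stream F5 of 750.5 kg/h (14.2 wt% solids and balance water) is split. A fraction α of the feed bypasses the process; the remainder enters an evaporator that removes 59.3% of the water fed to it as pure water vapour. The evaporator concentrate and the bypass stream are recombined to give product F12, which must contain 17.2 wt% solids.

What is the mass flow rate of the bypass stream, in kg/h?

493.2 kg/h

All 750.5×0.142 = 106.57 kg/h of solids reaches F12, so F12 = 106.57/0.172 = 619.6 kg/h and vapour = 130.9 kg/h.
The evaporator receives (1−α)·750.5 of feed at 0.858 water and removes 0.593 of that water:
0.593×0.858×(1−α)×750.5 = 130.9
(1−α) = 130.9/381.85 = 0.3428;  α = 0.6572.
Bypass flow = 0.6572×750.5 = 493.22 kg/h.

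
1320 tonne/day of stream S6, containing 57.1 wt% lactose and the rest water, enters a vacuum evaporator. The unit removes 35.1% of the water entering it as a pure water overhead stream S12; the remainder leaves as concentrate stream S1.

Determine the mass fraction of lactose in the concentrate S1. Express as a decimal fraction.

0.672

lactose is not removed: 1320×0.571 = 753.72 tonne/day of lactose enters S1.
water entering = 1320×0.429 = 566.28 tonne/day; overhead removed = 0.351×566.28 = 198.76 tonne/day.
Concentrate = 1320 − 198.76 = 1121.2 tonne/day.
Mass fraction = 753.72/1121.2 = 0.672.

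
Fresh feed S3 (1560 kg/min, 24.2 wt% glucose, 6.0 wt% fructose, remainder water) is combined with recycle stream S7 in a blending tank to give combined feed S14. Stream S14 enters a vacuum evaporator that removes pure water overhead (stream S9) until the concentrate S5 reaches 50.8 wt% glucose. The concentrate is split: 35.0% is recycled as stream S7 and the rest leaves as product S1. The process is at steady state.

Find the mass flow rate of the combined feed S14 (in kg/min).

Overall glucose balance (none leaves overhead): glucose in fresh feed = glucose in product, i.e. 1560×0.242 = (1−0.350)·S5·0.508.
S5 = 377.52/(0.508×0.650) = 1143.3 kg/min.
Recycle S7 = 0.350×1143.3 = 400.16 kg/min.
Combined feed S14 = 1560 + 400.16 = 1960.2 kg/min.

1960 kg/min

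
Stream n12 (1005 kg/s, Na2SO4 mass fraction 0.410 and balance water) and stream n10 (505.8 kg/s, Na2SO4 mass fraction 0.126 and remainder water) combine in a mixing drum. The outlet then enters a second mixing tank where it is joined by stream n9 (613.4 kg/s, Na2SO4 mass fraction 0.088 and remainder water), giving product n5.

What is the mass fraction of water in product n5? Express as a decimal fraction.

0.751

Overall, product flow = 2124.2 kg/s.
water in = 1005×0.590 + 505.8×0.874 + 613.4×0.912 = 1594.4 kg/s.
water fraction in n5 = 0.751.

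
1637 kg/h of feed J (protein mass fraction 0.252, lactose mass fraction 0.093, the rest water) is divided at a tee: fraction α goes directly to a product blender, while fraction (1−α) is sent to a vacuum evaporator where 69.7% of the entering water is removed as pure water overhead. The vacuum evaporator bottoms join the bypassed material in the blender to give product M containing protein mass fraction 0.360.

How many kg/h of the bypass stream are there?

561.3 kg/h

All 1637×0.252 = 412.52 kg/h of protein reaches M, so M = 412.52/0.360 = 1145.9 kg/h and vapour = 491.1 kg/h.
The evaporator receives (1−α)·1637 of feed at 0.655 water and removes 0.697 of that water:
0.697×0.655×(1−α)×1637 = 491.1
(1−α) = 491.1/747.35 = 0.6571;  α = 0.3429.
Bypass flow = 0.3429×1637 = 561.29 kg/h.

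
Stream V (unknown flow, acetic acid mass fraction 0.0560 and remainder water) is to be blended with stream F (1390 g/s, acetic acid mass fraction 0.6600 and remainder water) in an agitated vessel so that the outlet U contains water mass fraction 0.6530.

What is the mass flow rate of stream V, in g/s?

Let V be the unknown flow. Total out = 1390 + V.
water balance: 472.6 + 0.944·V = 0.653·(1390 + V)
(0.944 − 0.653)·V = 0.653×1390 − 472.6 = 435.07
V = 435.07 / 0.291 = 1495.1 g/s

1495 g/s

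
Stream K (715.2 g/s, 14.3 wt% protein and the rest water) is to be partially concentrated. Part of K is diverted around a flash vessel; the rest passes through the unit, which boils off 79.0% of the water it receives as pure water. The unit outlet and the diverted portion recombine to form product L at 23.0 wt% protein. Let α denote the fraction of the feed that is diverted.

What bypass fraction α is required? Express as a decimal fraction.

All 715.2×0.143 = 102.27 g/s of protein reaches L, so L = 102.27/0.230 = 444.67 g/s and vapour = 270.53 g/s.
The evaporator receives (1−α)·715.2 of feed at 0.857 water and removes 0.790 of that water:
0.790×0.857×(1−α)×715.2 = 270.53
(1−α) = 270.53/484.21 = 0.5587;  α = 0.4413.

0.441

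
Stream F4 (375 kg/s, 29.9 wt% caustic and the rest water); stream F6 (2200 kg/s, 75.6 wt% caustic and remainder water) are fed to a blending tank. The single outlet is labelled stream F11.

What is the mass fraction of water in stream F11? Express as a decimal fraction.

Total flow out = 375 + 2200 = 2575 kg/s.
water in = 375×0.701 + 2200×0.244 = 799.67 kg/s.
water mass fraction in F11 = 799.67/2575 = 0.311.

0.311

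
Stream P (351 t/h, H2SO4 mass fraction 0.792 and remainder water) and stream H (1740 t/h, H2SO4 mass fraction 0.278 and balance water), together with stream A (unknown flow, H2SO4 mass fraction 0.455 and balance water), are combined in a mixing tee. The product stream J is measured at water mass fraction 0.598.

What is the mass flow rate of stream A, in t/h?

Let A be the unknown flow. Total out = 2091 + A.
water balance: 1329.3 + 0.545·A = 0.598·(2091 + A)
(0.545 − 0.598)·A = 0.598×2091 − 1329.3 = -78.87
A = -78.87 / -0.053 = 1488.1 t/h

1488 t/h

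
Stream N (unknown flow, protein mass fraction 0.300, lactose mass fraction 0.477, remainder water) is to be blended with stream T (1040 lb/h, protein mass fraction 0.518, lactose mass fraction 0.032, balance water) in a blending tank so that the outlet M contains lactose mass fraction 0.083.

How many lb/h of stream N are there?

Let N be the unknown flow. Total out = 1040 + N.
lactose balance: 33.28 + 0.477·N = 0.083·(1040 + N)
(0.477 − 0.083)·N = 0.083×1040 − 33.28 = 53.04
N = 53.04 / 0.394 = 134.62 lb/h

134.6 lb/h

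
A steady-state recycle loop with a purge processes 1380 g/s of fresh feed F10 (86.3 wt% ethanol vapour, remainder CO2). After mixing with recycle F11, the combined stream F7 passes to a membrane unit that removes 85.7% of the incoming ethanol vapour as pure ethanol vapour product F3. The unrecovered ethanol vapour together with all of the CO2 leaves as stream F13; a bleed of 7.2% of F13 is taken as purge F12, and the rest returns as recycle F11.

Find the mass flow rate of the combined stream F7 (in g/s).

CO2 enters only via F10 and leaves only via the purge: 1380×0.137 = 0.072×(CO2 in F13), and the membrane unit passes all CO2, so CO2 in F7 = CO2 in F13 = 2625.8 g/s.
ethanol vapour in F7: m_A = 1380×0.863 + (1−0.072)·(1−0.857)·m_A, so m_A = 1190.9/0.8673 = 1373.2 g/s.
F7 = 1373.2 + 2625.8 = 3999 g/s.

3999 g/s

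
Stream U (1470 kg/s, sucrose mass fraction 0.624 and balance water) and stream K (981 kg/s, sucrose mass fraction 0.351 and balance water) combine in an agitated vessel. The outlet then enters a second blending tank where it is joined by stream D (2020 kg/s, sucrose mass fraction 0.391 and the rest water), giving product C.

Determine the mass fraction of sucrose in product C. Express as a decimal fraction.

Overall, product flow = 4471 kg/s.
sucrose in = 1470×0.624 + 981×0.351 + 2020×0.391 = 2051.4 kg/s.
sucrose fraction in C = 0.459.

0.459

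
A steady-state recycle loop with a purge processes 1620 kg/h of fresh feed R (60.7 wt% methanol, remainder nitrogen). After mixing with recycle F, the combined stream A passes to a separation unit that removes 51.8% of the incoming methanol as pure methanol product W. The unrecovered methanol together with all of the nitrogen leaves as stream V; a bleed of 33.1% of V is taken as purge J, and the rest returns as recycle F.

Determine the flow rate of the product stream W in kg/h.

methanol in A: m_A = 1620×0.607 + (1−0.331)·(1−0.518)·m_A, so m_A = 983.34/0.6775 = 1451.3 kg/h.
Product W = 0.518×1451.3 = 751.79 kg/h.

751.8 kg/h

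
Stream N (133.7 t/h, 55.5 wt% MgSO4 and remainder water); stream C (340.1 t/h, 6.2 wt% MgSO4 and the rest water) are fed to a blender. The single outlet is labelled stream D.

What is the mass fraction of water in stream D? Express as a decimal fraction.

Total flow out = 133.7 + 340.1 = 473.8 t/h.
water in = 133.7×0.445 + 340.1×0.938 = 378.51 t/h.
water mass fraction in D = 378.51/473.8 = 0.799.

0.799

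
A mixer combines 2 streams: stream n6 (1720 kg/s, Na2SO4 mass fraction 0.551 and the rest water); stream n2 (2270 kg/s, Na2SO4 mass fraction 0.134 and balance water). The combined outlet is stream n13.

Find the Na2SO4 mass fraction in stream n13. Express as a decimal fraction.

Total flow out = 1720 + 2270 = 3990 kg/s.
Na2SO4 in = 1720×0.551 + 2270×0.134 = 1251.9 kg/s.
Na2SO4 mass fraction in n13 = 1251.9/3990 = 0.314.

0.314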